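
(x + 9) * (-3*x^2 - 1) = -3*x^3 - 27*x^2 - x - 9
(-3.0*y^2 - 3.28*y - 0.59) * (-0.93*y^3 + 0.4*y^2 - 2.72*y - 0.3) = 2.79*y^5 + 1.8504*y^4 + 7.3967*y^3 + 9.5856*y^2 + 2.5888*y + 0.177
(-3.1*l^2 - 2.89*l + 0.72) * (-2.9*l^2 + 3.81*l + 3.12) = 8.99*l^4 - 3.43*l^3 - 22.7709*l^2 - 6.2736*l + 2.2464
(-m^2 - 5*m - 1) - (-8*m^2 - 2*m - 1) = 7*m^2 - 3*m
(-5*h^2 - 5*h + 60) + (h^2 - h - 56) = -4*h^2 - 6*h + 4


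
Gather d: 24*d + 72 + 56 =24*d + 128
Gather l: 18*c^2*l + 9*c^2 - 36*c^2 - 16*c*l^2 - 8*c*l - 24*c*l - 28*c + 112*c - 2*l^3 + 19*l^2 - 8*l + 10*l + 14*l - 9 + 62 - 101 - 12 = -27*c^2 + 84*c - 2*l^3 + l^2*(19 - 16*c) + l*(18*c^2 - 32*c + 16) - 60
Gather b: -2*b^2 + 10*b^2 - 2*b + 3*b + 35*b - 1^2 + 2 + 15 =8*b^2 + 36*b + 16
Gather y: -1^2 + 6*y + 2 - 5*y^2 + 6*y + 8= -5*y^2 + 12*y + 9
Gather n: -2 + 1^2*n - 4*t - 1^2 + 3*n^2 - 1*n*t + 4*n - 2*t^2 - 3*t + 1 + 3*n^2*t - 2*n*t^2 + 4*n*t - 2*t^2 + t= n^2*(3*t + 3) + n*(-2*t^2 + 3*t + 5) - 4*t^2 - 6*t - 2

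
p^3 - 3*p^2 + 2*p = p*(p - 2)*(p - 1)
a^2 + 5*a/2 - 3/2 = (a - 1/2)*(a + 3)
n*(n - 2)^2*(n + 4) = n^4 - 12*n^2 + 16*n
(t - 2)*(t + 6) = t^2 + 4*t - 12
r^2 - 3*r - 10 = (r - 5)*(r + 2)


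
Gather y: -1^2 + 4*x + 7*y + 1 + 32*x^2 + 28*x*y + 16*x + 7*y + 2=32*x^2 + 20*x + y*(28*x + 14) + 2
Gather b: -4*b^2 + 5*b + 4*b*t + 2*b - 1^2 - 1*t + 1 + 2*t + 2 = -4*b^2 + b*(4*t + 7) + t + 2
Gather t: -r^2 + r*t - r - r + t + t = -r^2 - 2*r + t*(r + 2)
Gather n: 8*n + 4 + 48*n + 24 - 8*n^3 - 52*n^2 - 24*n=-8*n^3 - 52*n^2 + 32*n + 28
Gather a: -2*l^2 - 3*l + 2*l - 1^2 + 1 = -2*l^2 - l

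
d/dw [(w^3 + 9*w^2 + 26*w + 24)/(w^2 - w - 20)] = (w^2 - 10*w - 31)/(w^2 - 10*w + 25)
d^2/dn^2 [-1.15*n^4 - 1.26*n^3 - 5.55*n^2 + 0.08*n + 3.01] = -13.8*n^2 - 7.56*n - 11.1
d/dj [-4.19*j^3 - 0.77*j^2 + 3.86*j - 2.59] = -12.57*j^2 - 1.54*j + 3.86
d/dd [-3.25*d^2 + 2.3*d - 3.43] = 2.3 - 6.5*d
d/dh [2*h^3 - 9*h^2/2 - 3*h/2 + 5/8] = 6*h^2 - 9*h - 3/2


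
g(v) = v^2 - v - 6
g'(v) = 2*v - 1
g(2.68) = -1.50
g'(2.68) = 4.36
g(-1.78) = -1.05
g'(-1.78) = -4.56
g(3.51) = 2.81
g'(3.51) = 6.02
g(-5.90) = 34.71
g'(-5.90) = -12.80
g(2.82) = -0.87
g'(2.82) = 4.64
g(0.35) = -6.23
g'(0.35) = -0.30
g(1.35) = -5.53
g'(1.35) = 1.70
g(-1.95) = -0.25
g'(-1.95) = -4.90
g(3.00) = 0.00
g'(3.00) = 5.00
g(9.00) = 66.00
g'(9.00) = 17.00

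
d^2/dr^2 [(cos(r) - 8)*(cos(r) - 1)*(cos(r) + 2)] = 37*cos(r)/4 + 14*cos(2*r) - 9*cos(3*r)/4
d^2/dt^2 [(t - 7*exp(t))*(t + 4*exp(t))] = -3*t*exp(t) - 112*exp(2*t) - 6*exp(t) + 2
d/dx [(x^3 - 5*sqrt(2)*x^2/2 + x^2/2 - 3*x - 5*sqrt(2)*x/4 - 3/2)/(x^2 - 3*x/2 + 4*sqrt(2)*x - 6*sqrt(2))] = (4*x^4 - 12*x^3 + 32*sqrt(2)*x^3 - 71*x^2 - 44*sqrt(2)*x^2 - 24*sqrt(2)*x + 252*x + 51 + 96*sqrt(2))/(4*x^4 - 12*x^3 + 32*sqrt(2)*x^3 - 96*sqrt(2)*x^2 + 137*x^2 - 384*x + 72*sqrt(2)*x + 288)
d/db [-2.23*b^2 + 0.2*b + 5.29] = 0.2 - 4.46*b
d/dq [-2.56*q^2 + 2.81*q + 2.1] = 2.81 - 5.12*q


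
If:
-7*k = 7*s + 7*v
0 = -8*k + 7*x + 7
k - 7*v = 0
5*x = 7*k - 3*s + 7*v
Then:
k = -7/8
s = 1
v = -1/8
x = -2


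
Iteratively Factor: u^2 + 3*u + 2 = (u + 2)*(u + 1)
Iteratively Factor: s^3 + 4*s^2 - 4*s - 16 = (s + 2)*(s^2 + 2*s - 8) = (s + 2)*(s + 4)*(s - 2)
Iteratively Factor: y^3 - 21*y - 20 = (y + 4)*(y^2 - 4*y - 5) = (y - 5)*(y + 4)*(y + 1)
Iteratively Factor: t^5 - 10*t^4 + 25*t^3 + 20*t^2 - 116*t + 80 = (t - 1)*(t^4 - 9*t^3 + 16*t^2 + 36*t - 80) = (t - 2)*(t - 1)*(t^3 - 7*t^2 + 2*t + 40) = (t - 5)*(t - 2)*(t - 1)*(t^2 - 2*t - 8) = (t - 5)*(t - 2)*(t - 1)*(t + 2)*(t - 4)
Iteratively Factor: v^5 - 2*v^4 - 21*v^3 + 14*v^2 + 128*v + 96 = (v + 1)*(v^4 - 3*v^3 - 18*v^2 + 32*v + 96) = (v + 1)*(v + 2)*(v^3 - 5*v^2 - 8*v + 48) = (v - 4)*(v + 1)*(v + 2)*(v^2 - v - 12) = (v - 4)^2*(v + 1)*(v + 2)*(v + 3)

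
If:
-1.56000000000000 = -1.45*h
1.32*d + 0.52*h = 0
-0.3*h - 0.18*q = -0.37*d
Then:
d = -0.42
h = 1.08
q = -2.66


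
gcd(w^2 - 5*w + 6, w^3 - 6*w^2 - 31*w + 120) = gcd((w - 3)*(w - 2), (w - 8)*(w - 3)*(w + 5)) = w - 3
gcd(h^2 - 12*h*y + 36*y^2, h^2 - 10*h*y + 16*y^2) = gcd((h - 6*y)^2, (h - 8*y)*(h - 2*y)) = 1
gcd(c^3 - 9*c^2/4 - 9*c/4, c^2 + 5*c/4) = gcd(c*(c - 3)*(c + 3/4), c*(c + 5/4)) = c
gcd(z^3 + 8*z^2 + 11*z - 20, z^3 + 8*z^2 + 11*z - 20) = z^3 + 8*z^2 + 11*z - 20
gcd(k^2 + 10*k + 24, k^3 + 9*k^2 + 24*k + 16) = k + 4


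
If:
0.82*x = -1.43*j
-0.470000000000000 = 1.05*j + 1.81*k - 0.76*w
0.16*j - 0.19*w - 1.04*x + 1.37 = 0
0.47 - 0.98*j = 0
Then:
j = 0.48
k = 4.58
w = 12.19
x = -0.84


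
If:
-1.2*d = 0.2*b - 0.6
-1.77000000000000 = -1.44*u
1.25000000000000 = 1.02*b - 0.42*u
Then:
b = 1.73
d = 0.21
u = 1.23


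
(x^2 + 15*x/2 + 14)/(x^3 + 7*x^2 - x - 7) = (x^2 + 15*x/2 + 14)/(x^3 + 7*x^2 - x - 7)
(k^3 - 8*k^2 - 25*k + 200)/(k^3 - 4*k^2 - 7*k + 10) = (k^2 - 3*k - 40)/(k^2 + k - 2)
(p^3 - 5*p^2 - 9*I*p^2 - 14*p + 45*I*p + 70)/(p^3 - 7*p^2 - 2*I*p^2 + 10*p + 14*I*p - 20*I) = (p - 7*I)/(p - 2)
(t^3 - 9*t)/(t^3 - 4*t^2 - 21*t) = (t - 3)/(t - 7)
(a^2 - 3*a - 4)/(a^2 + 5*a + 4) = (a - 4)/(a + 4)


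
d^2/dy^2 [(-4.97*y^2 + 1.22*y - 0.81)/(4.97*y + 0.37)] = -45.86316/(122.763473*y^3 + 27.417999*y^2 + 2.041179*y + 0.050653)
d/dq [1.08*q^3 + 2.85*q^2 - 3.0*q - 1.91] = 3.24*q^2 + 5.7*q - 3.0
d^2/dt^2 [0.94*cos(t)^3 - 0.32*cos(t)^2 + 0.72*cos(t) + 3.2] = -1.425*cos(t) + 0.64*cos(2*t) - 2.115*cos(3*t)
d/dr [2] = 0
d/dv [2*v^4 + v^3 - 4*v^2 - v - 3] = 8*v^3 + 3*v^2 - 8*v - 1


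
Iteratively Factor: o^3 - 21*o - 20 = (o + 1)*(o^2 - o - 20) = (o + 1)*(o + 4)*(o - 5)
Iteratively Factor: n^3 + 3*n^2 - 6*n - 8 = (n - 2)*(n^2 + 5*n + 4) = (n - 2)*(n + 1)*(n + 4)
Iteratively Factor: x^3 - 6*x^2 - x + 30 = (x + 2)*(x^2 - 8*x + 15) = (x - 5)*(x + 2)*(x - 3)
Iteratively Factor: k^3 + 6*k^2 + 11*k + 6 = (k + 3)*(k^2 + 3*k + 2) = (k + 1)*(k + 3)*(k + 2)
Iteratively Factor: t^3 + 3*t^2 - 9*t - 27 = (t + 3)*(t^2 - 9) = (t + 3)^2*(t - 3)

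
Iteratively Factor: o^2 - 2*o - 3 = (o - 3)*(o + 1)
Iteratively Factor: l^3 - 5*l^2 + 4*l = (l)*(l^2 - 5*l + 4) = l*(l - 4)*(l - 1)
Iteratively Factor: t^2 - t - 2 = (t + 1)*(t - 2)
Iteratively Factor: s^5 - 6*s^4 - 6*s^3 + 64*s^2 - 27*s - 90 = (s + 1)*(s^4 - 7*s^3 + s^2 + 63*s - 90) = (s - 3)*(s + 1)*(s^3 - 4*s^2 - 11*s + 30) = (s - 3)*(s + 1)*(s + 3)*(s^2 - 7*s + 10) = (s - 3)*(s - 2)*(s + 1)*(s + 3)*(s - 5)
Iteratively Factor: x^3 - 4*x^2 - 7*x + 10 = (x - 1)*(x^2 - 3*x - 10) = (x - 5)*(x - 1)*(x + 2)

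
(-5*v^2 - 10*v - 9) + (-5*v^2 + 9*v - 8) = -10*v^2 - v - 17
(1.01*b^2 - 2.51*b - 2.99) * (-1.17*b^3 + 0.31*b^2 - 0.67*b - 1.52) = -1.1817*b^5 + 3.2498*b^4 + 2.0435*b^3 - 0.7804*b^2 + 5.8185*b + 4.5448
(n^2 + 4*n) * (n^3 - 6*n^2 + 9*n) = n^5 - 2*n^4 - 15*n^3 + 36*n^2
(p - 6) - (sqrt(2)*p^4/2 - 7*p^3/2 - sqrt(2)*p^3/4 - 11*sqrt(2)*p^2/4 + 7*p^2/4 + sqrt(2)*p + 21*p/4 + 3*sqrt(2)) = -sqrt(2)*p^4/2 + sqrt(2)*p^3/4 + 7*p^3/2 - 7*p^2/4 + 11*sqrt(2)*p^2/4 - 17*p/4 - sqrt(2)*p - 6 - 3*sqrt(2)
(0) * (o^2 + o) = 0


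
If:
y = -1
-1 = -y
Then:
No Solution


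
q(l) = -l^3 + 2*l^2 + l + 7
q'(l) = -3*l^2 + 4*l + 1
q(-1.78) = 17.20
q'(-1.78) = -15.63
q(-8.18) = 679.99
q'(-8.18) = -232.46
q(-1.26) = 10.92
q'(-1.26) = -8.80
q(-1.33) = 11.56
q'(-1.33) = -9.63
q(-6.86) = 417.09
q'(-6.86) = -167.62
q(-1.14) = 9.94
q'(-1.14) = -7.46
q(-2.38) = 29.43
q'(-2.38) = -25.51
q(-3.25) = 59.20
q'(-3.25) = -43.69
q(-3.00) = 49.00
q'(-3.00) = -38.00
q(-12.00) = 2011.00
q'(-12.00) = -479.00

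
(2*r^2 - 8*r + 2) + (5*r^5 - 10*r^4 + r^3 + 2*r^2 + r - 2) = 5*r^5 - 10*r^4 + r^3 + 4*r^2 - 7*r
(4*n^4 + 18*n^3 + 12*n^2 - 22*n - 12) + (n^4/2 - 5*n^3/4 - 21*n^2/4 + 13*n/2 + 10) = 9*n^4/2 + 67*n^3/4 + 27*n^2/4 - 31*n/2 - 2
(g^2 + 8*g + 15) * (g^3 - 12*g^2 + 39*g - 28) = g^5 - 4*g^4 - 42*g^3 + 104*g^2 + 361*g - 420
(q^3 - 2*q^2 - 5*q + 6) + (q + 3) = q^3 - 2*q^2 - 4*q + 9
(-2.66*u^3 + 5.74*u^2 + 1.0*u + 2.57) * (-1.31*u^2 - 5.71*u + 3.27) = 3.4846*u^5 + 7.6692*u^4 - 42.7836*u^3 + 9.6931*u^2 - 11.4047*u + 8.4039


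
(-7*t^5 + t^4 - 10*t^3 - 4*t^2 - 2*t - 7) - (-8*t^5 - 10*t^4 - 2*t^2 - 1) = t^5 + 11*t^4 - 10*t^3 - 2*t^2 - 2*t - 6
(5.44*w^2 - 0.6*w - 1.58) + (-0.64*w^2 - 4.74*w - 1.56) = 4.8*w^2 - 5.34*w - 3.14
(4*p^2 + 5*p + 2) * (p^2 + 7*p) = 4*p^4 + 33*p^3 + 37*p^2 + 14*p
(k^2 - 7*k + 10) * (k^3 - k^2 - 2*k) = k^5 - 8*k^4 + 15*k^3 + 4*k^2 - 20*k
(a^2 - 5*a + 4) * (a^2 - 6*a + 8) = a^4 - 11*a^3 + 42*a^2 - 64*a + 32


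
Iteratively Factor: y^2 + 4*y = (y)*(y + 4)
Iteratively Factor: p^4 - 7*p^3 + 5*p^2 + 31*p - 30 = (p - 3)*(p^3 - 4*p^2 - 7*p + 10) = (p - 3)*(p + 2)*(p^2 - 6*p + 5) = (p - 5)*(p - 3)*(p + 2)*(p - 1)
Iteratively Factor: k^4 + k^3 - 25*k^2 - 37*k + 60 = (k - 5)*(k^3 + 6*k^2 + 5*k - 12) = (k - 5)*(k - 1)*(k^2 + 7*k + 12) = (k - 5)*(k - 1)*(k + 4)*(k + 3)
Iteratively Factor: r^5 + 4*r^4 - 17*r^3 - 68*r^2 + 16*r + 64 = (r + 4)*(r^4 - 17*r^2 + 16) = (r + 4)^2*(r^3 - 4*r^2 - r + 4) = (r - 4)*(r + 4)^2*(r^2 - 1) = (r - 4)*(r + 1)*(r + 4)^2*(r - 1)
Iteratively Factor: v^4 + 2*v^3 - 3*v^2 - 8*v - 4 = (v - 2)*(v^3 + 4*v^2 + 5*v + 2) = (v - 2)*(v + 1)*(v^2 + 3*v + 2) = (v - 2)*(v + 1)^2*(v + 2)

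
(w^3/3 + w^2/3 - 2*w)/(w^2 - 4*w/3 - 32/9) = 3*w*(-w^2 - w + 6)/(-9*w^2 + 12*w + 32)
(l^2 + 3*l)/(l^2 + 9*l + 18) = l/(l + 6)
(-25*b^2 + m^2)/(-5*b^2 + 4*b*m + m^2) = (5*b - m)/(b - m)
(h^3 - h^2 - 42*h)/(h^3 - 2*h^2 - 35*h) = (h + 6)/(h + 5)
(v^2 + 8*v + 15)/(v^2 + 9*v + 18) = (v + 5)/(v + 6)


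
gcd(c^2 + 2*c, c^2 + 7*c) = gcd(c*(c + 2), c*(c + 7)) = c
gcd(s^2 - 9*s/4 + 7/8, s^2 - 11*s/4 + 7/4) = s - 7/4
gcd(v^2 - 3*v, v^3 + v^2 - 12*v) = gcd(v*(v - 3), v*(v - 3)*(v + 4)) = v^2 - 3*v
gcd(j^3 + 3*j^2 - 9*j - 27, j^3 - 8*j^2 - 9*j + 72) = j^2 - 9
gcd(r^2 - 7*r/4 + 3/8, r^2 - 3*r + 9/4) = r - 3/2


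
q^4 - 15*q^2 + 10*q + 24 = (q - 3)*(q - 2)*(q + 1)*(q + 4)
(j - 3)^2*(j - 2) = j^3 - 8*j^2 + 21*j - 18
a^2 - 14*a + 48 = (a - 8)*(a - 6)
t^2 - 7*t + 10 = (t - 5)*(t - 2)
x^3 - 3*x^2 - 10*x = x*(x - 5)*(x + 2)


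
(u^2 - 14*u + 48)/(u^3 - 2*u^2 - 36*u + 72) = (u - 8)/(u^2 + 4*u - 12)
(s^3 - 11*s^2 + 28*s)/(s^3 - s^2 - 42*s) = (s - 4)/(s + 6)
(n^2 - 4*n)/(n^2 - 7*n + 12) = n/(n - 3)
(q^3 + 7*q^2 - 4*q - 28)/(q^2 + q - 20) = (q^3 + 7*q^2 - 4*q - 28)/(q^2 + q - 20)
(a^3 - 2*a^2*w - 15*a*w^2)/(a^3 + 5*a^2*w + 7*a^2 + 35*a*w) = (a^2 - 2*a*w - 15*w^2)/(a^2 + 5*a*w + 7*a + 35*w)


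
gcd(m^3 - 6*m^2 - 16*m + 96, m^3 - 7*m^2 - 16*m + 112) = m^2 - 16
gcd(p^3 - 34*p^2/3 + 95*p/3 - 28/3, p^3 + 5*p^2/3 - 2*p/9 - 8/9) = 1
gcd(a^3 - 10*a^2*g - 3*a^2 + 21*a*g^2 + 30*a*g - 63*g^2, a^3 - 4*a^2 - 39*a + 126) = a - 3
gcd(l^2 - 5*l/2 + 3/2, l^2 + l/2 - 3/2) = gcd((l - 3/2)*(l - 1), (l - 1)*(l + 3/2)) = l - 1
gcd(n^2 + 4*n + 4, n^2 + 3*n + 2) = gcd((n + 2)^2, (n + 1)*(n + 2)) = n + 2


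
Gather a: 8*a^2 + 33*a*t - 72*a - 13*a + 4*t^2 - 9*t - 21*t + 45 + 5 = 8*a^2 + a*(33*t - 85) + 4*t^2 - 30*t + 50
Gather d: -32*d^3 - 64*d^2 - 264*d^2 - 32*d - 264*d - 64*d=-32*d^3 - 328*d^2 - 360*d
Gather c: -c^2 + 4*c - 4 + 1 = -c^2 + 4*c - 3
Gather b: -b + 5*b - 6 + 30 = 4*b + 24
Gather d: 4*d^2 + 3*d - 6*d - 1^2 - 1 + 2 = 4*d^2 - 3*d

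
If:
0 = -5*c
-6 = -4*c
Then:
No Solution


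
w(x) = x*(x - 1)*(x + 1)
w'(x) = x*(x - 1) + x*(x + 1) + (x - 1)*(x + 1) = 3*x^2 - 1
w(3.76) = 49.40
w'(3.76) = 41.41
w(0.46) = -0.36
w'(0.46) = -0.37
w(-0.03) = 0.03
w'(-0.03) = -1.00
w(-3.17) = -28.69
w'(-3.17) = 29.15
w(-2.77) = -18.48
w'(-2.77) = 22.02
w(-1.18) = -0.46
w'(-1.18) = 3.18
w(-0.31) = 0.28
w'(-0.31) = -0.71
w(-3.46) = -37.96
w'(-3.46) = 34.91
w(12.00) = 1716.00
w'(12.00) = 431.00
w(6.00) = 210.00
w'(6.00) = 107.00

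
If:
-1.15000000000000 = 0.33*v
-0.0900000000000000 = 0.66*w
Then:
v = -3.48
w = -0.14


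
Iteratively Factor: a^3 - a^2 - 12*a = (a + 3)*(a^2 - 4*a) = (a - 4)*(a + 3)*(a)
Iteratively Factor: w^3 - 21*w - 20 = (w + 1)*(w^2 - w - 20) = (w + 1)*(w + 4)*(w - 5)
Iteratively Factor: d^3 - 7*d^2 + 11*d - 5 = (d - 1)*(d^2 - 6*d + 5) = (d - 1)^2*(d - 5)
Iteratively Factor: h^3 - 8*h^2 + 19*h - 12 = (h - 1)*(h^2 - 7*h + 12) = (h - 4)*(h - 1)*(h - 3)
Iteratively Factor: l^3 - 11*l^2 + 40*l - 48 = (l - 4)*(l^2 - 7*l + 12) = (l - 4)^2*(l - 3)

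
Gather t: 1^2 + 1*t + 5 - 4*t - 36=-3*t - 30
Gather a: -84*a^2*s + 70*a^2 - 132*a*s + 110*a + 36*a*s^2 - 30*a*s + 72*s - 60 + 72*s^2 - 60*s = a^2*(70 - 84*s) + a*(36*s^2 - 162*s + 110) + 72*s^2 + 12*s - 60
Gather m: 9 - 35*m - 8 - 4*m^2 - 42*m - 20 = -4*m^2 - 77*m - 19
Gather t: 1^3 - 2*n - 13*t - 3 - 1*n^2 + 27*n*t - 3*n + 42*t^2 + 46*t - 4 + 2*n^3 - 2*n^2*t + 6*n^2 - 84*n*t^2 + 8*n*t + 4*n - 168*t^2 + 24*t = 2*n^3 + 5*n^2 - n + t^2*(-84*n - 126) + t*(-2*n^2 + 35*n + 57) - 6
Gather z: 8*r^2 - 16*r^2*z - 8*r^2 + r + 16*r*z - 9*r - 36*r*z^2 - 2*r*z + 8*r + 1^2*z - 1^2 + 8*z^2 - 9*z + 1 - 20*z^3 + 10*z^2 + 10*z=-20*z^3 + z^2*(18 - 36*r) + z*(-16*r^2 + 14*r + 2)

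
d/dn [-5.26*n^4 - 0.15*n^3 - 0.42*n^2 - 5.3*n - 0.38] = -21.04*n^3 - 0.45*n^2 - 0.84*n - 5.3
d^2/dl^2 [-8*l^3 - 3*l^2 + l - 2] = -48*l - 6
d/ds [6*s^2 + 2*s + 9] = 12*s + 2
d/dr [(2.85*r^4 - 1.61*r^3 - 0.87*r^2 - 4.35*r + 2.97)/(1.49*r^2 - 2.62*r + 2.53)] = (8.493*r^5 - 24.7999*r^4 + 37.2784*r^3 - 3.459*r^2 - 13.2528*r - 3.2241)/(2.2201*r^4 - 7.8076*r^3 + 14.4038*r^2 - 13.2572*r + 6.4009)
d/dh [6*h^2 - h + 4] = 12*h - 1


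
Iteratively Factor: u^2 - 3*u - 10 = (u + 2)*(u - 5)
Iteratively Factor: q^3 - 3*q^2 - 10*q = (q - 5)*(q^2 + 2*q) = (q - 5)*(q + 2)*(q)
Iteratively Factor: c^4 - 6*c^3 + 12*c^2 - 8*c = (c - 2)*(c^3 - 4*c^2 + 4*c) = c*(c - 2)*(c^2 - 4*c + 4) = c*(c - 2)^2*(c - 2)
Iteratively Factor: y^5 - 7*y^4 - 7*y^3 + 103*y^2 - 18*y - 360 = (y + 3)*(y^4 - 10*y^3 + 23*y^2 + 34*y - 120) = (y - 3)*(y + 3)*(y^3 - 7*y^2 + 2*y + 40) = (y - 5)*(y - 3)*(y + 3)*(y^2 - 2*y - 8) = (y - 5)*(y - 3)*(y + 2)*(y + 3)*(y - 4)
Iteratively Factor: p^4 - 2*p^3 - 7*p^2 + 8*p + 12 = (p - 2)*(p^3 - 7*p - 6) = (p - 2)*(p + 2)*(p^2 - 2*p - 3) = (p - 2)*(p + 1)*(p + 2)*(p - 3)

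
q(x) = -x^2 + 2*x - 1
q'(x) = 2 - 2*x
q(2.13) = -1.28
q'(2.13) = -2.26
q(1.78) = -0.61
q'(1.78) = -1.56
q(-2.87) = -14.98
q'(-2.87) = 7.74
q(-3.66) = -21.72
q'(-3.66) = 9.32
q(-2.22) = -10.37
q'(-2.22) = 6.44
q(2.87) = -3.50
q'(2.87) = -3.74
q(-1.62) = -6.86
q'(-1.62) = 5.24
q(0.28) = -0.52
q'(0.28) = 1.44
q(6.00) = -25.00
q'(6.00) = -10.00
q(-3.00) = -16.00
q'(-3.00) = 8.00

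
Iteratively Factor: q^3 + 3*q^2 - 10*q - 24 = (q + 2)*(q^2 + q - 12) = (q + 2)*(q + 4)*(q - 3)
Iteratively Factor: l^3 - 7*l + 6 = (l + 3)*(l^2 - 3*l + 2) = (l - 1)*(l + 3)*(l - 2)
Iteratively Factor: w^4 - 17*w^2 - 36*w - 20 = (w - 5)*(w^3 + 5*w^2 + 8*w + 4) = (w - 5)*(w + 1)*(w^2 + 4*w + 4) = (w - 5)*(w + 1)*(w + 2)*(w + 2)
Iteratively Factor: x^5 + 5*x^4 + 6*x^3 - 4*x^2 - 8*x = (x + 2)*(x^4 + 3*x^3 - 4*x) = (x - 1)*(x + 2)*(x^3 + 4*x^2 + 4*x) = (x - 1)*(x + 2)^2*(x^2 + 2*x) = x*(x - 1)*(x + 2)^2*(x + 2)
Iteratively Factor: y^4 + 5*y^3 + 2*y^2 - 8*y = (y - 1)*(y^3 + 6*y^2 + 8*y) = (y - 1)*(y + 4)*(y^2 + 2*y) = y*(y - 1)*(y + 4)*(y + 2)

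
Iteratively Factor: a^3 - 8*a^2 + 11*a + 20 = (a - 5)*(a^2 - 3*a - 4) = (a - 5)*(a - 4)*(a + 1)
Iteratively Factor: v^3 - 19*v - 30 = (v + 2)*(v^2 - 2*v - 15) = (v - 5)*(v + 2)*(v + 3)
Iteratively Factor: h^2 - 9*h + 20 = (h - 5)*(h - 4)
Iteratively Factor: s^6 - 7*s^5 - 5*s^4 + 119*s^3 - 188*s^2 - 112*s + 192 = (s - 4)*(s^5 - 3*s^4 - 17*s^3 + 51*s^2 + 16*s - 48) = (s - 4)*(s + 4)*(s^4 - 7*s^3 + 11*s^2 + 7*s - 12) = (s - 4)*(s - 3)*(s + 4)*(s^3 - 4*s^2 - s + 4) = (s - 4)*(s - 3)*(s - 1)*(s + 4)*(s^2 - 3*s - 4) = (s - 4)^2*(s - 3)*(s - 1)*(s + 4)*(s + 1)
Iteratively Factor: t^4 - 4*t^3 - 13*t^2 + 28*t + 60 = (t - 3)*(t^3 - t^2 - 16*t - 20) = (t - 5)*(t - 3)*(t^2 + 4*t + 4) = (t - 5)*(t - 3)*(t + 2)*(t + 2)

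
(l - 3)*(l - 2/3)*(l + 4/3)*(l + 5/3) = l^4 - 2*l^3/3 - 61*l^2/9 - 58*l/27 + 40/9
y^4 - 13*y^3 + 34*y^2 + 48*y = y*(y - 8)*(y - 6)*(y + 1)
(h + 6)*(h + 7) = h^2 + 13*h + 42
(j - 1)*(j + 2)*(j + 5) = j^3 + 6*j^2 + 3*j - 10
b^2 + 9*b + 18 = (b + 3)*(b + 6)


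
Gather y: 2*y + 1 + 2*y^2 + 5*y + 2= 2*y^2 + 7*y + 3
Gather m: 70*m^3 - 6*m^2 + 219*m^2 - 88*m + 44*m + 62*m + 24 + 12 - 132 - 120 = 70*m^3 + 213*m^2 + 18*m - 216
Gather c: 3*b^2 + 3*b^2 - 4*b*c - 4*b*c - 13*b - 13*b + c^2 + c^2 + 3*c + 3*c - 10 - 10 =6*b^2 - 26*b + 2*c^2 + c*(6 - 8*b) - 20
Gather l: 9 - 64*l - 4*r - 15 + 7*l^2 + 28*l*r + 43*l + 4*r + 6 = 7*l^2 + l*(28*r - 21)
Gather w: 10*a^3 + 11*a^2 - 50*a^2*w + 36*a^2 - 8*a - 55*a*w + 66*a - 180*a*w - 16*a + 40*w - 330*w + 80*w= 10*a^3 + 47*a^2 + 42*a + w*(-50*a^2 - 235*a - 210)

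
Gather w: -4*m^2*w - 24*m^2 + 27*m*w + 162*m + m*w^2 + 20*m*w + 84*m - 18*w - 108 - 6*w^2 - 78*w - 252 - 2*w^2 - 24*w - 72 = -24*m^2 + 246*m + w^2*(m - 8) + w*(-4*m^2 + 47*m - 120) - 432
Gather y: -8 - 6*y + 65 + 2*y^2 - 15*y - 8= 2*y^2 - 21*y + 49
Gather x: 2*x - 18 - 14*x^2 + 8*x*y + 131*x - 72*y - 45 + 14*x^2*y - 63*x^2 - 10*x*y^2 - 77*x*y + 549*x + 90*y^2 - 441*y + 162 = x^2*(14*y - 77) + x*(-10*y^2 - 69*y + 682) + 90*y^2 - 513*y + 99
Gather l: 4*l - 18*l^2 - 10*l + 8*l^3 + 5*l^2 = 8*l^3 - 13*l^2 - 6*l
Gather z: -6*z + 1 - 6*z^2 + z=-6*z^2 - 5*z + 1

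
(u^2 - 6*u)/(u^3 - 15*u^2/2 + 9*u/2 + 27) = 2*u/(2*u^2 - 3*u - 9)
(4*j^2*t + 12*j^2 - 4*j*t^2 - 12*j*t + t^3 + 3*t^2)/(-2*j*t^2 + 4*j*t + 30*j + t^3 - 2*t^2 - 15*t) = (-2*j + t)/(t - 5)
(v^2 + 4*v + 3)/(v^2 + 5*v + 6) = (v + 1)/(v + 2)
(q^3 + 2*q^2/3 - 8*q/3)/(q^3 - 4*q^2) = (3*q^2 + 2*q - 8)/(3*q*(q - 4))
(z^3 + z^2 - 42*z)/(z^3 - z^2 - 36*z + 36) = z*(z + 7)/(z^2 + 5*z - 6)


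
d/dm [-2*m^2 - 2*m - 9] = -4*m - 2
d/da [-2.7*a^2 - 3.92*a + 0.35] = -5.4*a - 3.92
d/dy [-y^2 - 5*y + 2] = -2*y - 5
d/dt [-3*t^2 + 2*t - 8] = 2 - 6*t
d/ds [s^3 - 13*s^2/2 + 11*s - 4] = 3*s^2 - 13*s + 11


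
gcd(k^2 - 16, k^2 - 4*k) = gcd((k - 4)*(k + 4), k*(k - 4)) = k - 4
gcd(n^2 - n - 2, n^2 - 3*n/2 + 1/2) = 1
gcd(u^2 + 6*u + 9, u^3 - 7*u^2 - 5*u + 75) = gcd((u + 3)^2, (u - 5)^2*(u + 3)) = u + 3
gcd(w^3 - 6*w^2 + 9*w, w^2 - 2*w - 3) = w - 3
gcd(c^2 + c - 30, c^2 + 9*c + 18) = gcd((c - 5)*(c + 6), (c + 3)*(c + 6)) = c + 6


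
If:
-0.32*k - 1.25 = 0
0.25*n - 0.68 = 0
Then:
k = -3.91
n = 2.72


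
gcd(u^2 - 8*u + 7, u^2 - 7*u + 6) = u - 1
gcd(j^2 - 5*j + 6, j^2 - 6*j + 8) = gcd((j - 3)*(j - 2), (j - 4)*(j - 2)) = j - 2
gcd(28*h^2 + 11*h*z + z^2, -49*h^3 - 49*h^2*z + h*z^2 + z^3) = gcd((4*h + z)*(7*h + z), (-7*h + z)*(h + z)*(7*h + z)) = 7*h + z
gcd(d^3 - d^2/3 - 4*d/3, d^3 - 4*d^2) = d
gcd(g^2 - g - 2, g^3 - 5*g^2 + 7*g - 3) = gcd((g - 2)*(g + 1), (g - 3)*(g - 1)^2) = 1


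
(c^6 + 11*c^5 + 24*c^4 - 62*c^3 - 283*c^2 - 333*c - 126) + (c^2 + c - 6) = c^6 + 11*c^5 + 24*c^4 - 62*c^3 - 282*c^2 - 332*c - 132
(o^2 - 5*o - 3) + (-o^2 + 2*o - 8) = -3*o - 11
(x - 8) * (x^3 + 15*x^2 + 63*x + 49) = x^4 + 7*x^3 - 57*x^2 - 455*x - 392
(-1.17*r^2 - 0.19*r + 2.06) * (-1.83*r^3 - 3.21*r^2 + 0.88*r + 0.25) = 2.1411*r^5 + 4.1034*r^4 - 4.1895*r^3 - 7.0723*r^2 + 1.7653*r + 0.515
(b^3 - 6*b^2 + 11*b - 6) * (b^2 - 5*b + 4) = b^5 - 11*b^4 + 45*b^3 - 85*b^2 + 74*b - 24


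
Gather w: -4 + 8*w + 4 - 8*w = 0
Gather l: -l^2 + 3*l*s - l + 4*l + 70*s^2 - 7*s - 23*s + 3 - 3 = -l^2 + l*(3*s + 3) + 70*s^2 - 30*s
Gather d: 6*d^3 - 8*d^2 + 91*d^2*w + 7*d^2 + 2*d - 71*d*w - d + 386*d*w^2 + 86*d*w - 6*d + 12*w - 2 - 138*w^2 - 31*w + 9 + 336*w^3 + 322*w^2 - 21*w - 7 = 6*d^3 + d^2*(91*w - 1) + d*(386*w^2 + 15*w - 5) + 336*w^3 + 184*w^2 - 40*w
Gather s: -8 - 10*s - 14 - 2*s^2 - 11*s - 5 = -2*s^2 - 21*s - 27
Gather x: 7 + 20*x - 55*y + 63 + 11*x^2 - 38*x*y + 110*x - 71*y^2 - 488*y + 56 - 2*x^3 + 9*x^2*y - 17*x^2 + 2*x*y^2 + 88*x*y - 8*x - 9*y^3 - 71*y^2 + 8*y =-2*x^3 + x^2*(9*y - 6) + x*(2*y^2 + 50*y + 122) - 9*y^3 - 142*y^2 - 535*y + 126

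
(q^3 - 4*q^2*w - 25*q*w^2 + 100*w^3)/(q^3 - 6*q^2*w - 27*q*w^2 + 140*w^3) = (q - 5*w)/(q - 7*w)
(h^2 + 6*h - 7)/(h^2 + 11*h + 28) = (h - 1)/(h + 4)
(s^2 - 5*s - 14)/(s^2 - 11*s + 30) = (s^2 - 5*s - 14)/(s^2 - 11*s + 30)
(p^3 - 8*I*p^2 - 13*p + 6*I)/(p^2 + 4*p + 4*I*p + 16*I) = (p^3 - 8*I*p^2 - 13*p + 6*I)/(p^2 + 4*p*(1 + I) + 16*I)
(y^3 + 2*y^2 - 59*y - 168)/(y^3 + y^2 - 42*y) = (y^2 - 5*y - 24)/(y*(y - 6))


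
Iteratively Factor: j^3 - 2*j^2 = (j)*(j^2 - 2*j) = j^2*(j - 2)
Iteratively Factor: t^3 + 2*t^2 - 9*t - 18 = (t + 2)*(t^2 - 9) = (t - 3)*(t + 2)*(t + 3)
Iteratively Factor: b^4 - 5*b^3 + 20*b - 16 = (b - 2)*(b^3 - 3*b^2 - 6*b + 8) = (b - 2)*(b + 2)*(b^2 - 5*b + 4) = (b - 2)*(b - 1)*(b + 2)*(b - 4)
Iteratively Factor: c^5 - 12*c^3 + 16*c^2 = (c)*(c^4 - 12*c^2 + 16*c) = c^2*(c^3 - 12*c + 16) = c^2*(c + 4)*(c^2 - 4*c + 4) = c^2*(c - 2)*(c + 4)*(c - 2)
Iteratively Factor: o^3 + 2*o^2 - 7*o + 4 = (o - 1)*(o^2 + 3*o - 4) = (o - 1)*(o + 4)*(o - 1)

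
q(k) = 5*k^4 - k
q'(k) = 20*k^3 - 1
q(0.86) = 1.88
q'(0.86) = 11.72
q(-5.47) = 4481.77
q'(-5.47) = -3274.35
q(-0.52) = 0.89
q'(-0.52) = -3.81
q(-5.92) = 6147.17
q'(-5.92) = -4150.49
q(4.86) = 2784.57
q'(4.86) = 2294.83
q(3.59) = 826.93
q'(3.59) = 924.37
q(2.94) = 370.62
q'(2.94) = 507.24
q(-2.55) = 213.96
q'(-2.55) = -332.63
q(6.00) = 6474.00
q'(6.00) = 4319.00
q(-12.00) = 103692.00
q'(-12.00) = -34561.00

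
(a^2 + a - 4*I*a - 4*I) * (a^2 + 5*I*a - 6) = a^4 + a^3 + I*a^3 + 14*a^2 + I*a^2 + 14*a + 24*I*a + 24*I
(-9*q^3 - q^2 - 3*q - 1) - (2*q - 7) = -9*q^3 - q^2 - 5*q + 6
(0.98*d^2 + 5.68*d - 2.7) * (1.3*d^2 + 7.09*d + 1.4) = 1.274*d^4 + 14.3322*d^3 + 38.1332*d^2 - 11.191*d - 3.78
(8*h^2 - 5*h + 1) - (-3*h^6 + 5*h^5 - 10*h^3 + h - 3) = 3*h^6 - 5*h^5 + 10*h^3 + 8*h^2 - 6*h + 4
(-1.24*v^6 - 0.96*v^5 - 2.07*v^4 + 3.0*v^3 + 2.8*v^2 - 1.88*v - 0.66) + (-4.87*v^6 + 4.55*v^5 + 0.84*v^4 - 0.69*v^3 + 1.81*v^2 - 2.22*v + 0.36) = -6.11*v^6 + 3.59*v^5 - 1.23*v^4 + 2.31*v^3 + 4.61*v^2 - 4.1*v - 0.3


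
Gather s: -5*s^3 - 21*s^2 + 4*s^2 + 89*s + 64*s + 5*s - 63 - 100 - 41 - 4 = -5*s^3 - 17*s^2 + 158*s - 208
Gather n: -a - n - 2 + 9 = -a - n + 7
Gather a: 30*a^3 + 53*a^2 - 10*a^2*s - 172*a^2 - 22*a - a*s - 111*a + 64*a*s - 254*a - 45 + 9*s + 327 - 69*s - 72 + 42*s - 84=30*a^3 + a^2*(-10*s - 119) + a*(63*s - 387) - 18*s + 126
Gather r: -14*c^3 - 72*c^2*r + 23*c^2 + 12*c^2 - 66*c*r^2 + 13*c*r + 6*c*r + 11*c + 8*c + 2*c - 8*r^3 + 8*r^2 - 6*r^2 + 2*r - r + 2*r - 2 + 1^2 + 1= -14*c^3 + 35*c^2 + 21*c - 8*r^3 + r^2*(2 - 66*c) + r*(-72*c^2 + 19*c + 3)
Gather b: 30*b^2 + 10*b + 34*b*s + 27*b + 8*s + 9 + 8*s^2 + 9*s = 30*b^2 + b*(34*s + 37) + 8*s^2 + 17*s + 9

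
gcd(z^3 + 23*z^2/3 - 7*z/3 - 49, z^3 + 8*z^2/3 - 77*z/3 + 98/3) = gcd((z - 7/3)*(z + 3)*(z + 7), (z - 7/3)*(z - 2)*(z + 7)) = z^2 + 14*z/3 - 49/3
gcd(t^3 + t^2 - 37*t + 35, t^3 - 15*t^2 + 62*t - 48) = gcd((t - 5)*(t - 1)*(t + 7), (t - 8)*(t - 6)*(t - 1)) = t - 1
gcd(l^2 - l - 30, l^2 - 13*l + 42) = l - 6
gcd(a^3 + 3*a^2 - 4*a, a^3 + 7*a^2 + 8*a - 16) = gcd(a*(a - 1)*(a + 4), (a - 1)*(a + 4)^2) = a^2 + 3*a - 4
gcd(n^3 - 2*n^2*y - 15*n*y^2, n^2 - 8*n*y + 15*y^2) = -n + 5*y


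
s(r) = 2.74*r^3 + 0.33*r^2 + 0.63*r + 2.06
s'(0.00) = 0.63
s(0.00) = 2.06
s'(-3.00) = 72.63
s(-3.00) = -70.84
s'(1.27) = 14.73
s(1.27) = 9.00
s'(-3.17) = 81.14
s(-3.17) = -83.90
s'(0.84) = 6.98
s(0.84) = 4.45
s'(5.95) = 295.57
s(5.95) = 594.66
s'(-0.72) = 4.42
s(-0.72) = 0.75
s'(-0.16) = 0.73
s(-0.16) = 1.96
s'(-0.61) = 3.29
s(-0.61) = 1.18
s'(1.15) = 12.26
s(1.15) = 7.39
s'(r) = 8.22*r^2 + 0.66*r + 0.63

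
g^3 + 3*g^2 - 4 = (g - 1)*(g + 2)^2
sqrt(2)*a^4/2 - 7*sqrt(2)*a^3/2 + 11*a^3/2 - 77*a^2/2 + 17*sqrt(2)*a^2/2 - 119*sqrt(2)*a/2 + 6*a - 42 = (a - 7)*(a + 2*sqrt(2))*(a + 3*sqrt(2))*(sqrt(2)*a/2 + 1/2)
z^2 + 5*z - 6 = (z - 1)*(z + 6)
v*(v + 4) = v^2 + 4*v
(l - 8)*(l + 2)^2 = l^3 - 4*l^2 - 28*l - 32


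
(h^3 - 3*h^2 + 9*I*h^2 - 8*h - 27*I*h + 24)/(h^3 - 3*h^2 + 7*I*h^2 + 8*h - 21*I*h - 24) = (h + I)/(h - I)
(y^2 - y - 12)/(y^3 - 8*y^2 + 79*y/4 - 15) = 4*(y + 3)/(4*y^2 - 16*y + 15)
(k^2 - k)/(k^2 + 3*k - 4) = k/(k + 4)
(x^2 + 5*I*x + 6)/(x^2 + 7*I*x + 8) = (x + 6*I)/(x + 8*I)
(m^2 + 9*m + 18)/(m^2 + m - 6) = (m + 6)/(m - 2)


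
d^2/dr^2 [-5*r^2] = -10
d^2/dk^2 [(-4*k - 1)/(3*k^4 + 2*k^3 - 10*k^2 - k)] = 2*(-216*k^7 - 282*k^6 + 222*k^5 + 450*k^4 - 242*k^3 - 294*k^2 - 30*k - 1)/(k^3*(27*k^9 + 54*k^8 - 234*k^7 - 379*k^6 + 744*k^5 + 768*k^4 - 871*k^3 - 294*k^2 - 30*k - 1))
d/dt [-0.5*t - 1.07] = -0.500000000000000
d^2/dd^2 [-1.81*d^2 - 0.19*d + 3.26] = -3.62000000000000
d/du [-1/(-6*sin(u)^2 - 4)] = -6*sin(2*u)/(3*cos(2*u) - 7)^2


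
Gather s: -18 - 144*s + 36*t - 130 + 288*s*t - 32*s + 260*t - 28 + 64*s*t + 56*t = s*(352*t - 176) + 352*t - 176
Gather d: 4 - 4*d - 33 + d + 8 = -3*d - 21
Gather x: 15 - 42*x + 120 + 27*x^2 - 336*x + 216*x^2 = 243*x^2 - 378*x + 135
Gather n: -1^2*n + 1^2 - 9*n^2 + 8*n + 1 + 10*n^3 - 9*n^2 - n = 10*n^3 - 18*n^2 + 6*n + 2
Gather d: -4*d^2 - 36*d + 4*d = -4*d^2 - 32*d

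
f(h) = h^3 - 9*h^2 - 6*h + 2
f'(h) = 3*h^2 - 18*h - 6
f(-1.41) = -10.24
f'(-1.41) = 25.34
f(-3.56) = -135.82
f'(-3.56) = 96.10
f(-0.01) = 2.06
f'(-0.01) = -5.82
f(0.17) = 0.72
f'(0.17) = -8.97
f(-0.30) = 2.96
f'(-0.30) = -0.33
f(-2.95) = -84.29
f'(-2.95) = 73.21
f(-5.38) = -381.94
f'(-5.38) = 177.67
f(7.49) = -127.65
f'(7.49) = 27.48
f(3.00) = -70.00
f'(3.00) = -33.00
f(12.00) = 362.00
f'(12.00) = 210.00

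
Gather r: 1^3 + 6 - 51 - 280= -324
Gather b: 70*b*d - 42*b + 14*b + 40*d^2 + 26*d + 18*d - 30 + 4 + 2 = b*(70*d - 28) + 40*d^2 + 44*d - 24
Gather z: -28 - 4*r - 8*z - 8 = -4*r - 8*z - 36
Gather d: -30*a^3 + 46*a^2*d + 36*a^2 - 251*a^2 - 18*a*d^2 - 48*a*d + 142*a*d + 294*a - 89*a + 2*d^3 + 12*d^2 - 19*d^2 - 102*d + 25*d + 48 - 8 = -30*a^3 - 215*a^2 + 205*a + 2*d^3 + d^2*(-18*a - 7) + d*(46*a^2 + 94*a - 77) + 40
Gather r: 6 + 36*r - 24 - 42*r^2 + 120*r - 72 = -42*r^2 + 156*r - 90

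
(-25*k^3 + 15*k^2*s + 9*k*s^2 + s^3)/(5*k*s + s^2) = -5*k^2/s + 4*k + s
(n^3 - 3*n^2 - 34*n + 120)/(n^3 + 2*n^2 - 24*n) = (n - 5)/n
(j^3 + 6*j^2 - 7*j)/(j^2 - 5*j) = (j^2 + 6*j - 7)/(j - 5)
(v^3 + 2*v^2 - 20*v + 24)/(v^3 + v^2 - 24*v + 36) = (v - 2)/(v - 3)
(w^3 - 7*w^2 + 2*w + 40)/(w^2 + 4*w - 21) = (w^3 - 7*w^2 + 2*w + 40)/(w^2 + 4*w - 21)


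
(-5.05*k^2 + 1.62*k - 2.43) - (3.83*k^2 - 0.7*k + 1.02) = -8.88*k^2 + 2.32*k - 3.45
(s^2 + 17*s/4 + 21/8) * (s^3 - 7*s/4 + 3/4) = s^5 + 17*s^4/4 + 7*s^3/8 - 107*s^2/16 - 45*s/32 + 63/32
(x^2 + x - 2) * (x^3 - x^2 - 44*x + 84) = x^5 - 47*x^3 + 42*x^2 + 172*x - 168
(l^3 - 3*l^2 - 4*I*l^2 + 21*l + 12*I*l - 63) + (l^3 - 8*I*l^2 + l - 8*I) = 2*l^3 - 3*l^2 - 12*I*l^2 + 22*l + 12*I*l - 63 - 8*I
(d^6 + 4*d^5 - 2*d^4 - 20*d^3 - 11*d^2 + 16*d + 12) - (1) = d^6 + 4*d^5 - 2*d^4 - 20*d^3 - 11*d^2 + 16*d + 11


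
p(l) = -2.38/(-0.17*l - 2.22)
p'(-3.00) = -0.14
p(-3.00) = 1.39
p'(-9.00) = -0.85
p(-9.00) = 3.45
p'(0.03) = -0.08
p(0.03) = 1.07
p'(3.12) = -0.05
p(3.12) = 0.87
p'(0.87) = -0.07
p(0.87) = 1.01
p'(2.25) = -0.06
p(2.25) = 0.91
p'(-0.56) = -0.09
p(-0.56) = 1.12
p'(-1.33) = -0.10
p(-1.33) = 1.19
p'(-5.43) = -0.24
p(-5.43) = 1.84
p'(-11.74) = -8.05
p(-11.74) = 10.62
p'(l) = -0.4046/(-0.17*l - 2.22)^2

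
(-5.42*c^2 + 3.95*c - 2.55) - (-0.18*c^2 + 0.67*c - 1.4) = -5.24*c^2 + 3.28*c - 1.15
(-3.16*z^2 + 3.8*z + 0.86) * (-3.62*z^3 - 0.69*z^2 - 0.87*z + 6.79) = 11.4392*z^5 - 11.5756*z^4 - 2.986*z^3 - 25.3558*z^2 + 25.0538*z + 5.8394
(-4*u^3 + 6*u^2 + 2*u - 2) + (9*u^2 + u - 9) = -4*u^3 + 15*u^2 + 3*u - 11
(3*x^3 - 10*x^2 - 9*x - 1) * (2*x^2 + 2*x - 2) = 6*x^5 - 14*x^4 - 44*x^3 + 16*x + 2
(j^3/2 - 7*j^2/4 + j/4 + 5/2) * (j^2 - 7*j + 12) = j^5/2 - 21*j^4/4 + 37*j^3/2 - 81*j^2/4 - 29*j/2 + 30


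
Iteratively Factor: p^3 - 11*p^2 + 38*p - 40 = (p - 4)*(p^2 - 7*p + 10) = (p - 4)*(p - 2)*(p - 5)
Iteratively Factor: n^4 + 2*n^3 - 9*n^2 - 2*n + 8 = (n - 2)*(n^3 + 4*n^2 - n - 4) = (n - 2)*(n - 1)*(n^2 + 5*n + 4) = (n - 2)*(n - 1)*(n + 1)*(n + 4)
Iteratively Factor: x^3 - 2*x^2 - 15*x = (x)*(x^2 - 2*x - 15) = x*(x - 5)*(x + 3)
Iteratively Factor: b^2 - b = (b)*(b - 1)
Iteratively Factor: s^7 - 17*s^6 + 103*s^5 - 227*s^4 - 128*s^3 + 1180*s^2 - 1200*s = (s - 2)*(s^6 - 15*s^5 + 73*s^4 - 81*s^3 - 290*s^2 + 600*s) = s*(s - 2)*(s^5 - 15*s^4 + 73*s^3 - 81*s^2 - 290*s + 600) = s*(s - 4)*(s - 2)*(s^4 - 11*s^3 + 29*s^2 + 35*s - 150) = s*(s - 5)*(s - 4)*(s - 2)*(s^3 - 6*s^2 - s + 30) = s*(s - 5)*(s - 4)*(s - 3)*(s - 2)*(s^2 - 3*s - 10) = s*(s - 5)^2*(s - 4)*(s - 3)*(s - 2)*(s + 2)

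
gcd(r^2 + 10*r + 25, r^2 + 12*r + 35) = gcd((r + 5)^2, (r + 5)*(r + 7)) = r + 5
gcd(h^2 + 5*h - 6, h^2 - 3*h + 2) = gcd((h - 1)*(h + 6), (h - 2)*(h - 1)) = h - 1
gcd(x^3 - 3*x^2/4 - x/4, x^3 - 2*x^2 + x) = x^2 - x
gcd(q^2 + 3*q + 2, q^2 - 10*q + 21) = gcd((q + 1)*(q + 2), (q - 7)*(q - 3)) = 1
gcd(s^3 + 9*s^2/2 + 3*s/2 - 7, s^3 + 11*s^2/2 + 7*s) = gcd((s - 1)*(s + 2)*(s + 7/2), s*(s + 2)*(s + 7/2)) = s^2 + 11*s/2 + 7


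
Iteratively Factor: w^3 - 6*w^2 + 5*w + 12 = (w - 4)*(w^2 - 2*w - 3) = (w - 4)*(w + 1)*(w - 3)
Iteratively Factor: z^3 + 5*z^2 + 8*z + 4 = (z + 2)*(z^2 + 3*z + 2) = (z + 1)*(z + 2)*(z + 2)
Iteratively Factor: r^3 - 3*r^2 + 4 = (r - 2)*(r^2 - r - 2) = (r - 2)^2*(r + 1)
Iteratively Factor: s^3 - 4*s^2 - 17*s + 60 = (s + 4)*(s^2 - 8*s + 15) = (s - 3)*(s + 4)*(s - 5)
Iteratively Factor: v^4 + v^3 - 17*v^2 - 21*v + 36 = (v - 4)*(v^3 + 5*v^2 + 3*v - 9) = (v - 4)*(v - 1)*(v^2 + 6*v + 9) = (v - 4)*(v - 1)*(v + 3)*(v + 3)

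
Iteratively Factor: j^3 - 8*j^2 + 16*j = (j)*(j^2 - 8*j + 16) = j*(j - 4)*(j - 4)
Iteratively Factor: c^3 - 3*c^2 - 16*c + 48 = (c + 4)*(c^2 - 7*c + 12) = (c - 4)*(c + 4)*(c - 3)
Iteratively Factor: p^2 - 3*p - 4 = (p - 4)*(p + 1)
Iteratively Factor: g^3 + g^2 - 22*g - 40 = (g + 4)*(g^2 - 3*g - 10) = (g + 2)*(g + 4)*(g - 5)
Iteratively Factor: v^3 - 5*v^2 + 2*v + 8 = (v - 4)*(v^2 - v - 2) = (v - 4)*(v + 1)*(v - 2)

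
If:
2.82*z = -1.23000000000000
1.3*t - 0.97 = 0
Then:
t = 0.75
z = -0.44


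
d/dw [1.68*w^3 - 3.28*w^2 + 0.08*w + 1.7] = 5.04*w^2 - 6.56*w + 0.08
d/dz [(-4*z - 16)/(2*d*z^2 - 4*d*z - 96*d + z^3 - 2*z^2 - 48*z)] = 4*(-2*d*z^2 + 4*d*z + 96*d - z^3 + 2*z^2 + 48*z - (z + 4)*(-4*d*z + 4*d - 3*z^2 + 4*z + 48))/(-2*d*z^2 + 4*d*z + 96*d - z^3 + 2*z^2 + 48*z)^2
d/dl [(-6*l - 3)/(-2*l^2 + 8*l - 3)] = 6*(-2*l^2 - 2*l + 7)/(4*l^4 - 32*l^3 + 76*l^2 - 48*l + 9)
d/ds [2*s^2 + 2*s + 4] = 4*s + 2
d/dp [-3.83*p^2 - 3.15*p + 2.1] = -7.66*p - 3.15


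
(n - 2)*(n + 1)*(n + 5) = n^3 + 4*n^2 - 7*n - 10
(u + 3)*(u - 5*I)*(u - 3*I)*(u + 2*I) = u^4 + 3*u^3 - 6*I*u^3 + u^2 - 18*I*u^2 + 3*u - 30*I*u - 90*I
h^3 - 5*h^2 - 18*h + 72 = (h - 6)*(h - 3)*(h + 4)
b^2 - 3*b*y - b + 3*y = (b - 1)*(b - 3*y)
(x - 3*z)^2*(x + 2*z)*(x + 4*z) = x^4 - 19*x^2*z^2 + 6*x*z^3 + 72*z^4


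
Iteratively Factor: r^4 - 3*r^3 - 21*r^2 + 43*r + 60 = (r - 3)*(r^3 - 21*r - 20) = (r - 3)*(r + 1)*(r^2 - r - 20) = (r - 5)*(r - 3)*(r + 1)*(r + 4)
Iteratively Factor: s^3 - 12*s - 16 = (s + 2)*(s^2 - 2*s - 8) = (s + 2)^2*(s - 4)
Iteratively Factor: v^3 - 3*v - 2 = (v - 2)*(v^2 + 2*v + 1) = (v - 2)*(v + 1)*(v + 1)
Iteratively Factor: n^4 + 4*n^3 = (n)*(n^3 + 4*n^2) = n*(n + 4)*(n^2) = n^2*(n + 4)*(n)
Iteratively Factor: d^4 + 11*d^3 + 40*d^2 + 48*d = (d + 4)*(d^3 + 7*d^2 + 12*d) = d*(d + 4)*(d^2 + 7*d + 12) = d*(d + 3)*(d + 4)*(d + 4)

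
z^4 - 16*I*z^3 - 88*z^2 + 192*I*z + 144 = (z - 6*I)^2*(z - 2*I)^2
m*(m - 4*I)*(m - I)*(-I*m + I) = -I*m^4 - 5*m^3 + I*m^3 + 5*m^2 + 4*I*m^2 - 4*I*m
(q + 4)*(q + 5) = q^2 + 9*q + 20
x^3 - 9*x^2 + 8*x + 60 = (x - 6)*(x - 5)*(x + 2)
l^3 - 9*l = l*(l - 3)*(l + 3)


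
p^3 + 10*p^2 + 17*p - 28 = (p - 1)*(p + 4)*(p + 7)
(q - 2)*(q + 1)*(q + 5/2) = q^3 + 3*q^2/2 - 9*q/2 - 5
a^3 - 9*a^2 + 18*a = a*(a - 6)*(a - 3)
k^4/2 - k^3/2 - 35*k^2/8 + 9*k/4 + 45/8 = (k/2 + 1/2)*(k - 3)*(k - 3/2)*(k + 5/2)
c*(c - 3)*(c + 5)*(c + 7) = c^4 + 9*c^3 - c^2 - 105*c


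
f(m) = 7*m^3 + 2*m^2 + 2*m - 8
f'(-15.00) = 4667.00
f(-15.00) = -23213.00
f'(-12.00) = 2978.00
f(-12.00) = -11840.00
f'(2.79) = 176.63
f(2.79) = 165.17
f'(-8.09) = 1344.05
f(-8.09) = -3599.61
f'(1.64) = 65.04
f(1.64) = 31.54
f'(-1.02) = 19.77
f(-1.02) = -15.39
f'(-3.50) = 245.25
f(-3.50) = -290.62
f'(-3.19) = 202.94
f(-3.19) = -221.26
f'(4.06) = 364.40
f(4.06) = 501.55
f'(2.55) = 148.75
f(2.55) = 126.17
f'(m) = 21*m^2 + 4*m + 2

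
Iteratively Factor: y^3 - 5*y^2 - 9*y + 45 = (y - 3)*(y^2 - 2*y - 15) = (y - 5)*(y - 3)*(y + 3)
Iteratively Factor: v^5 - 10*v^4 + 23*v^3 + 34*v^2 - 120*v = (v)*(v^4 - 10*v^3 + 23*v^2 + 34*v - 120) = v*(v - 3)*(v^3 - 7*v^2 + 2*v + 40) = v*(v - 5)*(v - 3)*(v^2 - 2*v - 8) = v*(v - 5)*(v - 4)*(v - 3)*(v + 2)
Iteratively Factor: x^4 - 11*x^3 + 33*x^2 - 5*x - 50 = (x - 5)*(x^3 - 6*x^2 + 3*x + 10) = (x - 5)^2*(x^2 - x - 2) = (x - 5)^2*(x - 2)*(x + 1)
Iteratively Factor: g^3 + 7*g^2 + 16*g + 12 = (g + 3)*(g^2 + 4*g + 4) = (g + 2)*(g + 3)*(g + 2)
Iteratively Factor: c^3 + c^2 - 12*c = (c + 4)*(c^2 - 3*c) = (c - 3)*(c + 4)*(c)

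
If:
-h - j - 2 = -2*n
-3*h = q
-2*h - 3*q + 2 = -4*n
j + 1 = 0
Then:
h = -4/9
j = -1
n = 5/18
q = 4/3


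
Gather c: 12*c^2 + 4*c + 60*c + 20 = 12*c^2 + 64*c + 20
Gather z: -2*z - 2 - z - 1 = -3*z - 3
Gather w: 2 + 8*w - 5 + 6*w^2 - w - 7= 6*w^2 + 7*w - 10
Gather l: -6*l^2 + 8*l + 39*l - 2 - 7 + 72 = -6*l^2 + 47*l + 63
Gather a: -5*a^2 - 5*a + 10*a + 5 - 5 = -5*a^2 + 5*a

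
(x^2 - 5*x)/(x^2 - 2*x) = (x - 5)/(x - 2)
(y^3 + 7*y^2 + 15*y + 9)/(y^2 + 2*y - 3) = (y^2 + 4*y + 3)/(y - 1)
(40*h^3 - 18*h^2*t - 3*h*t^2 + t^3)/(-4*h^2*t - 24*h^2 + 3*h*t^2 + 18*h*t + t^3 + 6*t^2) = (10*h^2 - 7*h*t + t^2)/(-h*t - 6*h + t^2 + 6*t)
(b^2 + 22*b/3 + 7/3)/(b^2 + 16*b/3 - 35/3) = (3*b + 1)/(3*b - 5)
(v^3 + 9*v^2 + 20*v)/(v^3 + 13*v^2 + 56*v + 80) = v/(v + 4)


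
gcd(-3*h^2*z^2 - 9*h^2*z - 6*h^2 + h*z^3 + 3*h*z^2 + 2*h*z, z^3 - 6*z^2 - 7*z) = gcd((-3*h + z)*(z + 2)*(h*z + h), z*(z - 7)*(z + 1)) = z + 1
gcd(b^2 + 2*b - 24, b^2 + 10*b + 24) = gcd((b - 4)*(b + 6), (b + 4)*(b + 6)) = b + 6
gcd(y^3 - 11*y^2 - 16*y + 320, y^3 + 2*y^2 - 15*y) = y + 5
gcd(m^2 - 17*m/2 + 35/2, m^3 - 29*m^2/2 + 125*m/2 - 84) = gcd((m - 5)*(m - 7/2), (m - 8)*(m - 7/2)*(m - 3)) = m - 7/2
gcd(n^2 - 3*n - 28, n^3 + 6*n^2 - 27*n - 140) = n + 4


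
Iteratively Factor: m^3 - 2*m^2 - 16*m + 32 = (m - 2)*(m^2 - 16) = (m - 2)*(m + 4)*(m - 4)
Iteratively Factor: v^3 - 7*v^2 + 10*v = (v - 2)*(v^2 - 5*v) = v*(v - 2)*(v - 5)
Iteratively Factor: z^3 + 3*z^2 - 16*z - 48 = (z + 4)*(z^2 - z - 12) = (z - 4)*(z + 4)*(z + 3)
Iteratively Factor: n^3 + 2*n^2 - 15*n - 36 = (n + 3)*(n^2 - n - 12) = (n - 4)*(n + 3)*(n + 3)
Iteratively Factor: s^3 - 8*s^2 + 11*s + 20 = (s - 5)*(s^2 - 3*s - 4) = (s - 5)*(s + 1)*(s - 4)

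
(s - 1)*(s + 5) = s^2 + 4*s - 5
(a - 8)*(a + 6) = a^2 - 2*a - 48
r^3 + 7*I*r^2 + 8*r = r*(r - I)*(r + 8*I)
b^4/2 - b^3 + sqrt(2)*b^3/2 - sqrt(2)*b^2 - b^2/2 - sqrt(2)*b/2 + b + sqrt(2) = (b/2 + sqrt(2)/2)*(b - 2)*(b - 1)*(b + 1)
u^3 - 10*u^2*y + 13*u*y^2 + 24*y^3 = (u - 8*y)*(u - 3*y)*(u + y)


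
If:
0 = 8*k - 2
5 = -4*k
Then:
No Solution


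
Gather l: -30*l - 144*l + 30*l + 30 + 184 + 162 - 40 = 336 - 144*l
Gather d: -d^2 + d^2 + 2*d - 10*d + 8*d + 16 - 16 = 0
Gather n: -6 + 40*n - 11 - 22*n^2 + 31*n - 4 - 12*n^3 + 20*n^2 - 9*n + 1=-12*n^3 - 2*n^2 + 62*n - 20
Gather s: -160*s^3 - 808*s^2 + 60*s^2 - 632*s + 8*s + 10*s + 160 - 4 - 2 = -160*s^3 - 748*s^2 - 614*s + 154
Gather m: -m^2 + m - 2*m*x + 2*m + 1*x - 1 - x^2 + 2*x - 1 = -m^2 + m*(3 - 2*x) - x^2 + 3*x - 2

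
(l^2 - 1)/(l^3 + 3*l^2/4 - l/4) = 4*(l - 1)/(l*(4*l - 1))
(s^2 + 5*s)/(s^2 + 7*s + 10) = s/(s + 2)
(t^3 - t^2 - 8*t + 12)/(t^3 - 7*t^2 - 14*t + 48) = (t - 2)/(t - 8)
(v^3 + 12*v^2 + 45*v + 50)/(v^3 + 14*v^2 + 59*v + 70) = (v + 5)/(v + 7)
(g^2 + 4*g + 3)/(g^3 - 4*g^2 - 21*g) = (g + 1)/(g*(g - 7))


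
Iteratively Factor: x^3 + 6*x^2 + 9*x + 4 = (x + 1)*(x^2 + 5*x + 4) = (x + 1)*(x + 4)*(x + 1)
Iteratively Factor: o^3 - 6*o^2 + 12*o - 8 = (o - 2)*(o^2 - 4*o + 4) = (o - 2)^2*(o - 2)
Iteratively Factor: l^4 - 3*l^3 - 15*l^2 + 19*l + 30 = (l - 2)*(l^3 - l^2 - 17*l - 15) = (l - 5)*(l - 2)*(l^2 + 4*l + 3) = (l - 5)*(l - 2)*(l + 1)*(l + 3)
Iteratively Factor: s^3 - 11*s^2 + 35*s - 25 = (s - 1)*(s^2 - 10*s + 25) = (s - 5)*(s - 1)*(s - 5)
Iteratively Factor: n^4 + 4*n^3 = (n)*(n^3 + 4*n^2) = n*(n + 4)*(n^2) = n^2*(n + 4)*(n)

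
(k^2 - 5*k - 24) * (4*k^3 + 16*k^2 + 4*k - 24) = 4*k^5 - 4*k^4 - 172*k^3 - 428*k^2 + 24*k + 576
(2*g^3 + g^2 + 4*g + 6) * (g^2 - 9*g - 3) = 2*g^5 - 17*g^4 - 11*g^3 - 33*g^2 - 66*g - 18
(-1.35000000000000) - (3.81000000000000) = -5.16000000000000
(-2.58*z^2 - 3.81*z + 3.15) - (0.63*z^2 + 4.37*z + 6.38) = -3.21*z^2 - 8.18*z - 3.23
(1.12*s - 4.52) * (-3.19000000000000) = 14.4188 - 3.5728*s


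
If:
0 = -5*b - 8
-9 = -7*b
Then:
No Solution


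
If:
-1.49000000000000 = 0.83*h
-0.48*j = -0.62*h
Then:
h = -1.80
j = -2.32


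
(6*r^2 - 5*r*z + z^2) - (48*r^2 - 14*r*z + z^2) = -42*r^2 + 9*r*z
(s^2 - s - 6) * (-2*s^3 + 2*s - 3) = -2*s^5 + 2*s^4 + 14*s^3 - 5*s^2 - 9*s + 18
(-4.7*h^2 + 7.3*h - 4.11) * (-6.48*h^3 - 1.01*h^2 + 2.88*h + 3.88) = 30.456*h^5 - 42.557*h^4 + 5.7238*h^3 + 6.9391*h^2 + 16.4872*h - 15.9468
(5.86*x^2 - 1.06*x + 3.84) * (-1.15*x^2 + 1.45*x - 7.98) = -6.739*x^4 + 9.716*x^3 - 52.7158*x^2 + 14.0268*x - 30.6432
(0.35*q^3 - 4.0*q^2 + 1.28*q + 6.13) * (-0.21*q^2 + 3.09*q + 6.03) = -0.0735*q^5 + 1.9215*q^4 - 10.5183*q^3 - 21.4521*q^2 + 26.6601*q + 36.9639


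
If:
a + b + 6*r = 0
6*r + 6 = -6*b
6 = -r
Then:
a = 31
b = 5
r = -6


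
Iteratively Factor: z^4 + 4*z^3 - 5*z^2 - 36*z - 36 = (z + 2)*(z^3 + 2*z^2 - 9*z - 18) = (z + 2)*(z + 3)*(z^2 - z - 6) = (z + 2)^2*(z + 3)*(z - 3)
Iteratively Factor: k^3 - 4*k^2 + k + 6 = (k + 1)*(k^2 - 5*k + 6) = (k - 2)*(k + 1)*(k - 3)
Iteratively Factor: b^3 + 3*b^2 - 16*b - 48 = (b - 4)*(b^2 + 7*b + 12) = (b - 4)*(b + 4)*(b + 3)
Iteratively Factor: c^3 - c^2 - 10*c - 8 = (c - 4)*(c^2 + 3*c + 2) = (c - 4)*(c + 2)*(c + 1)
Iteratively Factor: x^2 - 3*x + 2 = (x - 1)*(x - 2)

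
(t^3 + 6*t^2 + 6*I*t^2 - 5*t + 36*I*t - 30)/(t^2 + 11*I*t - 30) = (t^2 + t*(6 + I) + 6*I)/(t + 6*I)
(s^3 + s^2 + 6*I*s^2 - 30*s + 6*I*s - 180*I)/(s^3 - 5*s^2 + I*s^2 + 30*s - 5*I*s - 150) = (s + 6)/(s - 5*I)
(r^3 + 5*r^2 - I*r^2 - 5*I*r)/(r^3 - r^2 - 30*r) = (r - I)/(r - 6)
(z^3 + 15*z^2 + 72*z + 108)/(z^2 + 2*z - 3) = (z^2 + 12*z + 36)/(z - 1)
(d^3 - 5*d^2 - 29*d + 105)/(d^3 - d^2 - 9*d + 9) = (d^2 - 2*d - 35)/(d^2 + 2*d - 3)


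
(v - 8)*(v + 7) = v^2 - v - 56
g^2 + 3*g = g*(g + 3)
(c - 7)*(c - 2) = c^2 - 9*c + 14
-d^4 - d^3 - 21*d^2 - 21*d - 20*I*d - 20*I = (d - 5*I)*(d + 4*I)*(-I*d + 1)*(-I*d - I)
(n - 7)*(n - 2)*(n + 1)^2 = n^4 - 7*n^3 - 3*n^2 + 19*n + 14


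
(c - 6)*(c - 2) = c^2 - 8*c + 12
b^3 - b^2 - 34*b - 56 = (b - 7)*(b + 2)*(b + 4)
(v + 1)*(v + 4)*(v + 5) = v^3 + 10*v^2 + 29*v + 20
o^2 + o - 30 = (o - 5)*(o + 6)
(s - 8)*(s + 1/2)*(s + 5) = s^3 - 5*s^2/2 - 83*s/2 - 20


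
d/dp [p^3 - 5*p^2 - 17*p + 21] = 3*p^2 - 10*p - 17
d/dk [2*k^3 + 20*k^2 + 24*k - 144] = 6*k^2 + 40*k + 24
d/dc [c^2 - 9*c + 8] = 2*c - 9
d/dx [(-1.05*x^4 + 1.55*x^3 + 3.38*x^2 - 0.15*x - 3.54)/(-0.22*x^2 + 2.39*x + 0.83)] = (0.462*x^5 - 7.8695*x^4 + 3.923*x^3 + 11.9047*x^2 + 4.0532*x + 8.3361)/(0.0484*x^4 - 1.0516*x^3 + 5.3469*x^2 + 3.9674*x + 0.6889)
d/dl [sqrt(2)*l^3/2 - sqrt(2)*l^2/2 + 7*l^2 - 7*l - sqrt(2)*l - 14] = 3*sqrt(2)*l^2/2 - sqrt(2)*l + 14*l - 7 - sqrt(2)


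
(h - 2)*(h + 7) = h^2 + 5*h - 14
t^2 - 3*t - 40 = (t - 8)*(t + 5)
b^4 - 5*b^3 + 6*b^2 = b^2*(b - 3)*(b - 2)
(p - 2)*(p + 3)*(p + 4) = p^3 + 5*p^2 - 2*p - 24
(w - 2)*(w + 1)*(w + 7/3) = w^3 + 4*w^2/3 - 13*w/3 - 14/3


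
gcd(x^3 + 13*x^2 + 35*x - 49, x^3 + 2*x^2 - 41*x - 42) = x + 7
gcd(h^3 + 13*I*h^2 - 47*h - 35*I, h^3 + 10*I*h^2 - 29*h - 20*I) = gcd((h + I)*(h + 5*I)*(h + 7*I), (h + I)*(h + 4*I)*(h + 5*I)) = h^2 + 6*I*h - 5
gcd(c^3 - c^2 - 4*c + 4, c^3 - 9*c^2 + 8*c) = c - 1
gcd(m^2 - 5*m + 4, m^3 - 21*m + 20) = m^2 - 5*m + 4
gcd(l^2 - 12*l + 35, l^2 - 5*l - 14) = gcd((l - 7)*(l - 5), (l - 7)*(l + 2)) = l - 7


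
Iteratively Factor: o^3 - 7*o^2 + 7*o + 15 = (o + 1)*(o^2 - 8*o + 15) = (o - 3)*(o + 1)*(o - 5)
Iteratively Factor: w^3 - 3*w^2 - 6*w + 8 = (w - 1)*(w^2 - 2*w - 8) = (w - 1)*(w + 2)*(w - 4)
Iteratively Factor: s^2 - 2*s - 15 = (s + 3)*(s - 5)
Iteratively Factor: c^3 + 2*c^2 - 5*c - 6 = (c + 3)*(c^2 - c - 2) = (c + 1)*(c + 3)*(c - 2)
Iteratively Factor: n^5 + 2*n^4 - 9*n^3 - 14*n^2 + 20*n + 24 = (n - 2)*(n^4 + 4*n^3 - n^2 - 16*n - 12) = (n - 2)*(n + 1)*(n^3 + 3*n^2 - 4*n - 12) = (n - 2)^2*(n + 1)*(n^2 + 5*n + 6) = (n - 2)^2*(n + 1)*(n + 2)*(n + 3)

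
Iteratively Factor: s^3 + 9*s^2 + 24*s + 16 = (s + 4)*(s^2 + 5*s + 4) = (s + 1)*(s + 4)*(s + 4)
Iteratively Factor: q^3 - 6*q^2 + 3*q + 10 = (q - 2)*(q^2 - 4*q - 5) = (q - 5)*(q - 2)*(q + 1)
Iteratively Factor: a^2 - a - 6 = (a + 2)*(a - 3)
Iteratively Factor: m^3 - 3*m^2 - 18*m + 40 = (m - 5)*(m^2 + 2*m - 8) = (m - 5)*(m - 2)*(m + 4)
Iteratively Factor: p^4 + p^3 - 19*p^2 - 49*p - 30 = (p - 5)*(p^3 + 6*p^2 + 11*p + 6) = (p - 5)*(p + 2)*(p^2 + 4*p + 3) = (p - 5)*(p + 1)*(p + 2)*(p + 3)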